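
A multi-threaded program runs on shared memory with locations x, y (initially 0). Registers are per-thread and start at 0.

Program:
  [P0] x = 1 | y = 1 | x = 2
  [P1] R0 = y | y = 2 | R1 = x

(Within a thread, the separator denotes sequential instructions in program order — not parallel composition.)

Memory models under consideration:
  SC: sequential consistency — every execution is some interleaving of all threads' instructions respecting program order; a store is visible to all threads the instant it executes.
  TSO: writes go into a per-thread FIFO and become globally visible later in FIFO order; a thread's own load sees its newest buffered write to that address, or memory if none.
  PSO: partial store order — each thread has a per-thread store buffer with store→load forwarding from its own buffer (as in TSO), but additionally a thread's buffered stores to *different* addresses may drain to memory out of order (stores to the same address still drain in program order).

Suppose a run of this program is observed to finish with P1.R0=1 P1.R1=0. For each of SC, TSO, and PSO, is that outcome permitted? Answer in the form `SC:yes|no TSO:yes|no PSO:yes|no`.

outcome vector order: (P1.R0,P1.R1)
SC: 5 outcomes — {<0 0>, <0 1>, <0 2>, <1 1>, <1 2>}
TSO: 5 outcomes — {<0 0>, <0 1>, <0 2>, <1 1>, <1 2>}
PSO: 6 outcomes — {<0 0>, <0 1>, <0 2>, <1 0>, <1 1>, <1 2>}
target <1 0> ∈ {PSO}

SC:no TSO:no PSO:yes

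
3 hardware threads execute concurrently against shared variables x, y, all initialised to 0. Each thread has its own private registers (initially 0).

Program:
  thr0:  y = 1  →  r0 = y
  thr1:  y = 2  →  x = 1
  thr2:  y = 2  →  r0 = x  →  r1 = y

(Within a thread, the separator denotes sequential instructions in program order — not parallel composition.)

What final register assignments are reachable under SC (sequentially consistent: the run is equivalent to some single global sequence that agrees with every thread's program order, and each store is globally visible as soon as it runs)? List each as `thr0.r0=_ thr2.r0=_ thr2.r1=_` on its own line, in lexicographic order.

thr0.r0=1 thr2.r0=0 thr2.r1=1
thr0.r0=1 thr2.r0=0 thr2.r1=2
thr0.r0=1 thr2.r0=1 thr2.r1=1
thr0.r0=1 thr2.r0=1 thr2.r1=2
thr0.r0=2 thr2.r0=0 thr2.r1=1
thr0.r0=2 thr2.r0=0 thr2.r1=2
thr0.r0=2 thr2.r0=1 thr2.r1=2

outcome vector order: (thr0.r0,thr2.r0,thr2.r1)
|SC outcomes| = 7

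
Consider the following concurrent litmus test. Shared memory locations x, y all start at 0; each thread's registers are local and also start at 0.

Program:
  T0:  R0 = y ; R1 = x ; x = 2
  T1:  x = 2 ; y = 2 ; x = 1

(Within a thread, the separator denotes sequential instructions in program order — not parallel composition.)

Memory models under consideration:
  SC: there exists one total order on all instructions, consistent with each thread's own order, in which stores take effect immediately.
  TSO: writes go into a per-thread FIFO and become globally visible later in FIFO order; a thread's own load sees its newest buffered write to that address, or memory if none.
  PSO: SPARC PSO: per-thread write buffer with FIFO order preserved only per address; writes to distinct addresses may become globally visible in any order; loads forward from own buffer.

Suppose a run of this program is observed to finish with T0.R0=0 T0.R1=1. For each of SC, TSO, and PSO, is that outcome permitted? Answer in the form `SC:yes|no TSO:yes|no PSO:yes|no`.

outcome vector order: (T0.R0,T0.R1)
under SC → 0/0 0/1 0/2 2/1 2/2
under TSO → 0/0 0/1 0/2 2/1 2/2
under PSO → 0/0 0/1 0/2 2/0 2/1 2/2
target 0/1 ∈ {SC,TSO,PSO}

SC:yes TSO:yes PSO:yes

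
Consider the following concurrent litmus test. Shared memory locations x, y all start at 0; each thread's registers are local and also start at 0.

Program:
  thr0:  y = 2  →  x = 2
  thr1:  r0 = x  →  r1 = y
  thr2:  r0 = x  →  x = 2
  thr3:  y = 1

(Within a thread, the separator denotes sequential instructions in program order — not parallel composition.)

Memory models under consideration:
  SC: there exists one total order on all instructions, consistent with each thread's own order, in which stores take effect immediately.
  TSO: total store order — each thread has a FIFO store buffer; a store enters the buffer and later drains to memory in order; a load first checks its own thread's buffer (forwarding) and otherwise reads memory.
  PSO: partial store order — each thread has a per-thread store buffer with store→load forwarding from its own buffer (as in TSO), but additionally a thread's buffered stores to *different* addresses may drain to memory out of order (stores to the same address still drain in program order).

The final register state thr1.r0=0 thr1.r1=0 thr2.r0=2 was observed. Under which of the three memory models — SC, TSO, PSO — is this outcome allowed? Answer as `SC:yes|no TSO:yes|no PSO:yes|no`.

SC:yes TSO:yes PSO:yes

outcome vector order: (thr1.r0,thr1.r1,thr2.r0)
under SC → <0 0 0>; <0 0 2>; <0 1 0>; <0 1 2>; <0 2 0>; <0 2 2>; <2 0 0>; <2 1 0>; <2 1 2>; <2 2 0>; <2 2 2>
under TSO → <0 0 0>; <0 0 2>; <0 1 0>; <0 1 2>; <0 2 0>; <0 2 2>; <2 0 0>; <2 1 0>; <2 1 2>; <2 2 0>; <2 2 2>
under PSO → <0 0 0>; <0 0 2>; <0 1 0>; <0 1 2>; <0 2 0>; <0 2 2>; <2 0 0>; <2 0 2>; <2 1 0>; <2 1 2>; <2 2 0>; <2 2 2>
target <0 0 2> ∈ {SC,TSO,PSO}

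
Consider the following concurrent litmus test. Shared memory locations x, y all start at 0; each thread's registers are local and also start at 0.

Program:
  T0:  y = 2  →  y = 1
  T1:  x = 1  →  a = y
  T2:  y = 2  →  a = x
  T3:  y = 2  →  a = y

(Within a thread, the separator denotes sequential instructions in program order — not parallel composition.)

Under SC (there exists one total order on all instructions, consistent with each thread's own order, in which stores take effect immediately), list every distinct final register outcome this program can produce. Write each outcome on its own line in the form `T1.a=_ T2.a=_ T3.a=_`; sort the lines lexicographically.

outcome vector order: (T1.a,T2.a,T3.a)
|SC outcomes| = 10

T1.a=0 T2.a=1 T3.a=1
T1.a=0 T2.a=1 T3.a=2
T1.a=1 T2.a=0 T3.a=1
T1.a=1 T2.a=0 T3.a=2
T1.a=1 T2.a=1 T3.a=1
T1.a=1 T2.a=1 T3.a=2
T1.a=2 T2.a=0 T3.a=1
T1.a=2 T2.a=0 T3.a=2
T1.a=2 T2.a=1 T3.a=1
T1.a=2 T2.a=1 T3.a=2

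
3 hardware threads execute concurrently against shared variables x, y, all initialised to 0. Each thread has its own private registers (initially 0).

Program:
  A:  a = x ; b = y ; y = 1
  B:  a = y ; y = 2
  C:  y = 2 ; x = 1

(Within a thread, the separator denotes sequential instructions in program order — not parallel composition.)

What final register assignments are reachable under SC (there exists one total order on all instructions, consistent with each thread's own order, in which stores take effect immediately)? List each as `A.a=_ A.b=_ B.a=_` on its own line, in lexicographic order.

outcome vector order: (A.a,A.b,B.a)
|SC outcomes| = 9

A.a=0 A.b=0 B.a=0
A.a=0 A.b=0 B.a=1
A.a=0 A.b=0 B.a=2
A.a=0 A.b=2 B.a=0
A.a=0 A.b=2 B.a=1
A.a=0 A.b=2 B.a=2
A.a=1 A.b=2 B.a=0
A.a=1 A.b=2 B.a=1
A.a=1 A.b=2 B.a=2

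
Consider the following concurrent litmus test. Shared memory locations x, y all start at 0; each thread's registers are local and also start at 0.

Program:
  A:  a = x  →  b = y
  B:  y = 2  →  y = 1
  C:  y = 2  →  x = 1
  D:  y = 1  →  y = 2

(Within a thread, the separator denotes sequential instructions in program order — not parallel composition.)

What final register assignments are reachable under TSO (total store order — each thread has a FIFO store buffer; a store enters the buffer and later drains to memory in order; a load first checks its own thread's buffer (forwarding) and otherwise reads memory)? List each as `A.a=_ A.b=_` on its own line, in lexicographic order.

A.a=0 A.b=0
A.a=0 A.b=1
A.a=0 A.b=2
A.a=1 A.b=1
A.a=1 A.b=2

outcome vector order: (A.a,A.b)
|TSO outcomes| = 5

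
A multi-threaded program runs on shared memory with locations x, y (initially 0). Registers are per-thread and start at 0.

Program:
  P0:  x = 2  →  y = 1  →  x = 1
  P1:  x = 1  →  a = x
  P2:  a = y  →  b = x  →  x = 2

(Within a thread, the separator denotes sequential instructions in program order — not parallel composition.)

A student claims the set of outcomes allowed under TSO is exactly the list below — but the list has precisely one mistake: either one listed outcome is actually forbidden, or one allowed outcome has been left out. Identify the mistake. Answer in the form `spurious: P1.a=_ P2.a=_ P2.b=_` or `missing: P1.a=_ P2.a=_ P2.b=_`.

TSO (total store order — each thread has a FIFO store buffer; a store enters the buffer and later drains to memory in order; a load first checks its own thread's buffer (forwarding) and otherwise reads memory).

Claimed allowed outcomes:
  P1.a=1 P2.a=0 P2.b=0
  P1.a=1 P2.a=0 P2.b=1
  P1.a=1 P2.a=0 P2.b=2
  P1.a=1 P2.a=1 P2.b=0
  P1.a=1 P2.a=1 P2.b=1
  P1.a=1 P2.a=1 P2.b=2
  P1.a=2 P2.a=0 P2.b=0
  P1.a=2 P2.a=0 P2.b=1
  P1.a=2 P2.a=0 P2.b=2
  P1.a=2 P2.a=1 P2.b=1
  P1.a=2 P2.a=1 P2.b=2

spurious: P1.a=1 P2.a=1 P2.b=0

outcome vector order: (P1.a,P2.a,P2.b)
under TSO → 100; 101; 102; 111; 112; 200; 201; 202; 211; 212
claimed∖TSO = {110}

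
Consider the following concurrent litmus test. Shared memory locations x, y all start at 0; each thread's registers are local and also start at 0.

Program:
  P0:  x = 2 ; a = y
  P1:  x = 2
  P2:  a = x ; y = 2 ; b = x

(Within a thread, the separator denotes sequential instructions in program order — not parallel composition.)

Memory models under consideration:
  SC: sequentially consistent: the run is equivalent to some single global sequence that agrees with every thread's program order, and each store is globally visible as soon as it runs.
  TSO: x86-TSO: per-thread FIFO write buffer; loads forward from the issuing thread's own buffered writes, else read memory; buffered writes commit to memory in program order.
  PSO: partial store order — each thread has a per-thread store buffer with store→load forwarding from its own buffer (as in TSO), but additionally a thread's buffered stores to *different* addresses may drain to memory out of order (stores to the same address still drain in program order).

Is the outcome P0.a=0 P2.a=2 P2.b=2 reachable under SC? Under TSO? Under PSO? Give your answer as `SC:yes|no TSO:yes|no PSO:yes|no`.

SC:yes TSO:yes PSO:yes

outcome vector order: (P0.a,P2.a,P2.b)
[SC] allowed = {<0 0 2>, <0 2 2>, <2 0 0>, <2 0 2>, <2 2 2>}
[TSO] allowed = {<0 0 0>, <0 0 2>, <0 2 2>, <2 0 0>, <2 0 2>, <2 2 2>}
[PSO] allowed = {<0 0 0>, <0 0 2>, <0 2 2>, <2 0 0>, <2 0 2>, <2 2 2>}
target <0 2 2> ∈ {SC,TSO,PSO}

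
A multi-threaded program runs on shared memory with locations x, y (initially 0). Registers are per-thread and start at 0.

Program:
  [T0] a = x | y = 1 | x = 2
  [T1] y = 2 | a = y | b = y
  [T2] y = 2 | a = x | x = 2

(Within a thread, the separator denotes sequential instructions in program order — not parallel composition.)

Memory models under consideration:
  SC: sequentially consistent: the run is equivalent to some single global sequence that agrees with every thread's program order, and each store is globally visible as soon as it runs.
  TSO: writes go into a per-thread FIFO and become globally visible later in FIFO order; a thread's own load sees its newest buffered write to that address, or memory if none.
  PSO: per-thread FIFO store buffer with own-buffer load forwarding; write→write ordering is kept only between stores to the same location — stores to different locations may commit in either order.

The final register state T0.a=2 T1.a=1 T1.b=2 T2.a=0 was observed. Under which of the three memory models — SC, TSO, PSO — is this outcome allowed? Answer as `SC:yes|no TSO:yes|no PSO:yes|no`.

SC:no TSO:no PSO:yes

outcome vector order: (T0.a,T1.a,T1.b,T2.a)
SC (11): 0110, 0112, 0120, 0122, 0210, 0212, 0220, 0222, 2110, 2210, 2220
TSO (11): 0110, 0112, 0120, 0122, 0210, 0212, 0220, 0222, 2110, 2210, 2220
PSO (12): 0110, 0112, 0120, 0122, 0210, 0212, 0220, 0222, 2110, 2120, 2210, 2220
target 2120 ∈ {PSO}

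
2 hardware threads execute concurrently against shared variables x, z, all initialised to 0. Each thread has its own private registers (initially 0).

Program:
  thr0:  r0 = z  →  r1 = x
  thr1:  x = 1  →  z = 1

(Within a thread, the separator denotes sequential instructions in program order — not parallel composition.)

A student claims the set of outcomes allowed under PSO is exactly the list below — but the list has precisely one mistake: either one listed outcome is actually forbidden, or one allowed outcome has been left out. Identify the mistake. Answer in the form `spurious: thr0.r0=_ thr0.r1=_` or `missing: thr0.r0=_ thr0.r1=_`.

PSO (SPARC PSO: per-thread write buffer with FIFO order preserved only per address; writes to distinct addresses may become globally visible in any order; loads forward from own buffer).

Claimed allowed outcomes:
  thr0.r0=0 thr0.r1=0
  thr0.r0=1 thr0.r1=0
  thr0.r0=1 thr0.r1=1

outcome vector order: (thr0.r0,thr0.r1)
PSO (4): <0 0>; <0 1>; <1 0>; <1 1>
PSO∖claimed = {<0 1>}

missing: thr0.r0=0 thr0.r1=1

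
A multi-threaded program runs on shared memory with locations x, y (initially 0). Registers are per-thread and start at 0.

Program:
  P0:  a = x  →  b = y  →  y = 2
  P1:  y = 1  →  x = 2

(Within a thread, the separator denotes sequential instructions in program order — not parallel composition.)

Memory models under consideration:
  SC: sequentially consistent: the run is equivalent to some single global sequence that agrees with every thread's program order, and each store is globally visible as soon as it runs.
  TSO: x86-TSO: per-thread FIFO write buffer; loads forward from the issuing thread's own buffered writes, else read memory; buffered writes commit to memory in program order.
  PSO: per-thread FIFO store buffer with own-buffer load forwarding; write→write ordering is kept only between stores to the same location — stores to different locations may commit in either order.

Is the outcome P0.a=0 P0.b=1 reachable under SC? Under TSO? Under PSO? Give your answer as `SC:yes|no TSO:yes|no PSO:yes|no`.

outcome vector order: (P0.a,P0.b)
[SC] allowed = {00, 01, 21}
[TSO] allowed = {00, 01, 21}
[PSO] allowed = {00, 01, 20, 21}
target 01 ∈ {SC,TSO,PSO}

SC:yes TSO:yes PSO:yes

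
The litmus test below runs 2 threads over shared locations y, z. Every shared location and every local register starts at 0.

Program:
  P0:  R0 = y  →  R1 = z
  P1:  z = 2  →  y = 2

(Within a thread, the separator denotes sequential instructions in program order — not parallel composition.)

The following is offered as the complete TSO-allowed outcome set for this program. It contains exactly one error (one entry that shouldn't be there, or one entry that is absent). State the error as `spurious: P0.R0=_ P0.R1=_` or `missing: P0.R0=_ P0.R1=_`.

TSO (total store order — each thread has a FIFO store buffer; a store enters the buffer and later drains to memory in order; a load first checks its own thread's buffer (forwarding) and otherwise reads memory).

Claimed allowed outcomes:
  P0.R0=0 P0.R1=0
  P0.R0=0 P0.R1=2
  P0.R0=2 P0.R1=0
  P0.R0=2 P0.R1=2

spurious: P0.R0=2 P0.R1=0

outcome vector order: (P0.R0,P0.R1)
TSO (3): <0 0>, <0 2>, <2 2>
claimed∖TSO = {<2 0>}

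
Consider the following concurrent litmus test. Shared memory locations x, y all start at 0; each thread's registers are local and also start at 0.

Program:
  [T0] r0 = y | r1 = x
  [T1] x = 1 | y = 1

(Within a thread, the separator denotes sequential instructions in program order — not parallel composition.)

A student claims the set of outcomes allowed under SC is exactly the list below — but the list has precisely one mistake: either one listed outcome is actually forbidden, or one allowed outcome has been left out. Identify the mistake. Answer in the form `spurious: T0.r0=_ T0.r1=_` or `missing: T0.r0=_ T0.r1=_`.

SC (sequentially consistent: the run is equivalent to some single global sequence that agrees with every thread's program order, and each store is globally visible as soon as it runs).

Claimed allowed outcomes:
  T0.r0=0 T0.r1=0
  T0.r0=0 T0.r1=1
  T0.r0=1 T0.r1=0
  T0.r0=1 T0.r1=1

spurious: T0.r0=1 T0.r1=0

outcome vector order: (T0.r0,T0.r1)
SC (3): <0 0>; <0 1>; <1 1>
claimed∖SC = {<1 0>}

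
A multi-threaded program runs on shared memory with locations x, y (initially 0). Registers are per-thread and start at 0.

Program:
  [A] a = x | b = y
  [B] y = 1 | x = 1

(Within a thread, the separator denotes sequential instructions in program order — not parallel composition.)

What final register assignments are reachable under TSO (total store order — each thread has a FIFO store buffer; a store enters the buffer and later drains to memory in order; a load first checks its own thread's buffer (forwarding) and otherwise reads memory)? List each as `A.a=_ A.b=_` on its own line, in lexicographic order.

A.a=0 A.b=0
A.a=0 A.b=1
A.a=1 A.b=1

outcome vector order: (A.a,A.b)
|TSO outcomes| = 3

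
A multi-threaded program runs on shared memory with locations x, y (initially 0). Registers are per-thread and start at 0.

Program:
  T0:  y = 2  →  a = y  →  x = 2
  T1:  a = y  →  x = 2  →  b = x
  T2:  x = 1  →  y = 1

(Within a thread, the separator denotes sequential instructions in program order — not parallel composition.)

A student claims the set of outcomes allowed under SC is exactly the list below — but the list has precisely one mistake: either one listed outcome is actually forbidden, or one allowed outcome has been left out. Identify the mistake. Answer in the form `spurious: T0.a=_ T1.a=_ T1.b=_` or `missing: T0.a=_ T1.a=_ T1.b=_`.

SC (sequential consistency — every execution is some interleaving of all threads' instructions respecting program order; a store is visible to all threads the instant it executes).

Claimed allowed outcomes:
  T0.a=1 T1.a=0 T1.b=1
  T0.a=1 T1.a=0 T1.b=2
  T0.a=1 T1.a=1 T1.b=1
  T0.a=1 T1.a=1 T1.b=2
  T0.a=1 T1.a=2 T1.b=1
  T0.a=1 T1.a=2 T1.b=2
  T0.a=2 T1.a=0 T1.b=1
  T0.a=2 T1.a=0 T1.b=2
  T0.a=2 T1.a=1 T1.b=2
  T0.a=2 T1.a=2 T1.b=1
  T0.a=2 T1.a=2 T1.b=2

spurious: T0.a=1 T1.a=1 T1.b=1

outcome vector order: (T0.a,T1.a,T1.b)
[SC] allowed = {<1 0 1>; <1 0 2>; <1 1 2>; <1 2 1>; <1 2 2>; <2 0 1>; <2 0 2>; <2 1 2>; <2 2 1>; <2 2 2>}
claimed∖SC = {<1 1 1>}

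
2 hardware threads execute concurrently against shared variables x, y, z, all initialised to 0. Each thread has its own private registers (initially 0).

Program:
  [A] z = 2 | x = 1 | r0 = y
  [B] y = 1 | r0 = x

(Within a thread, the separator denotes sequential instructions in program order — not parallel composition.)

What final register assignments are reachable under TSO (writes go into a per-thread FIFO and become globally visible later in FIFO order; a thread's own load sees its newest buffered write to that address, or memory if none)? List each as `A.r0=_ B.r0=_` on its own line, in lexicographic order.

outcome vector order: (A.r0,B.r0)
|TSO outcomes| = 4

A.r0=0 B.r0=0
A.r0=0 B.r0=1
A.r0=1 B.r0=0
A.r0=1 B.r0=1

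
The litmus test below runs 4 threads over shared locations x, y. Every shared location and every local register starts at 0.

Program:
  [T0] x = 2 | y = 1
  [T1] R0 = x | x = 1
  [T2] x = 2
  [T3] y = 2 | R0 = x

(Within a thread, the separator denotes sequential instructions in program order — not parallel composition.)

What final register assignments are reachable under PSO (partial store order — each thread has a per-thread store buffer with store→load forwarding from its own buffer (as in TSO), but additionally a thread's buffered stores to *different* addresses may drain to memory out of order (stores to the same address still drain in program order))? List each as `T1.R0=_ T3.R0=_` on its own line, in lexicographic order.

T1.R0=0 T3.R0=0
T1.R0=0 T3.R0=1
T1.R0=0 T3.R0=2
T1.R0=2 T3.R0=0
T1.R0=2 T3.R0=1
T1.R0=2 T3.R0=2

outcome vector order: (T1.R0,T3.R0)
|PSO outcomes| = 6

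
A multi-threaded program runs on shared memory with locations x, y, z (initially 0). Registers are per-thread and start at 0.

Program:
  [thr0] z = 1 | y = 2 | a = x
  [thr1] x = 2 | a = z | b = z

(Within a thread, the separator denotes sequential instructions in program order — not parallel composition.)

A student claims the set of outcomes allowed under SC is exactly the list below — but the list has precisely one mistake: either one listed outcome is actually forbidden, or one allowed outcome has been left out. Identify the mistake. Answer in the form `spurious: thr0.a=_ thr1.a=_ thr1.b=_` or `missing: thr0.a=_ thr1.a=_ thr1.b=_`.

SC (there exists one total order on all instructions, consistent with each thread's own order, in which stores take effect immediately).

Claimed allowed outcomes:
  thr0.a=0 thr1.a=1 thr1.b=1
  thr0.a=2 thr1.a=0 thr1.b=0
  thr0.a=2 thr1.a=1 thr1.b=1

missing: thr0.a=2 thr1.a=0 thr1.b=1

outcome vector order: (thr0.a,thr1.a,thr1.b)
under SC → 0/1/1 2/0/0 2/0/1 2/1/1
SC∖claimed = {2/0/1}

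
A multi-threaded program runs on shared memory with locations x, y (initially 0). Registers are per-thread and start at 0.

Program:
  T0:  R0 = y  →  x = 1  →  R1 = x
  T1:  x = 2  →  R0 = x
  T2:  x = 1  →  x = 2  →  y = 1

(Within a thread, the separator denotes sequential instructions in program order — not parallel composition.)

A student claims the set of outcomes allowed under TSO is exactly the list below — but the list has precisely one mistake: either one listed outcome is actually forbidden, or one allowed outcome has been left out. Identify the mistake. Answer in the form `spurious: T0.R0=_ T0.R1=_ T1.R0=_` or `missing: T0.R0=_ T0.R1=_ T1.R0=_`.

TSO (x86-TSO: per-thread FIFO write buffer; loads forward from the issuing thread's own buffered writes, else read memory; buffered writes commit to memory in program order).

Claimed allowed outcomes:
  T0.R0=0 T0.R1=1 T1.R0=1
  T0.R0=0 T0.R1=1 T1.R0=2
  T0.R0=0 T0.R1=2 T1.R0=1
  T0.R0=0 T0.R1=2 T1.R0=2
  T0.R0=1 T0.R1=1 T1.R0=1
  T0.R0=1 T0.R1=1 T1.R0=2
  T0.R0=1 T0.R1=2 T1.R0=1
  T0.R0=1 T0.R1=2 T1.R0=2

outcome vector order: (T0.R0,T0.R1,T1.R0)
under TSO → <0 1 1>; <0 1 2>; <0 2 1>; <0 2 2>; <1 1 1>; <1 1 2>; <1 2 2>
claimed∖TSO = {<1 2 1>}

spurious: T0.R0=1 T0.R1=2 T1.R0=1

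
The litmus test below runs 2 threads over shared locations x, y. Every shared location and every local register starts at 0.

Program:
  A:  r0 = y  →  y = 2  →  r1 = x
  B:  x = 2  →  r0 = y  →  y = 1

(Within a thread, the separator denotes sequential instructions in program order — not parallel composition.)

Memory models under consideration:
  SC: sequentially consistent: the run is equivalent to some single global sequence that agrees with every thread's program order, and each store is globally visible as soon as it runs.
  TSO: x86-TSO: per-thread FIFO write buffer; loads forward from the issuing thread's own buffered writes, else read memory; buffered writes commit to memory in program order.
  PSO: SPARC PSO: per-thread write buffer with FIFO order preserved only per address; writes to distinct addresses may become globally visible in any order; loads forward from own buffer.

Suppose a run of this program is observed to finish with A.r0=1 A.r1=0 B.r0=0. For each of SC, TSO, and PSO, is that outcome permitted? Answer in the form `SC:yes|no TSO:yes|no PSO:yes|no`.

SC:no TSO:no PSO:yes

outcome vector order: (A.r0,A.r1,B.r0)
[SC] allowed = {(0,0,2), (0,2,0), (0,2,2), (1,2,0)}
[TSO] allowed = {(0,0,0), (0,0,2), (0,2,0), (0,2,2), (1,2,0)}
[PSO] allowed = {(0,0,0), (0,0,2), (0,2,0), (0,2,2), (1,0,0), (1,2,0)}
target (1,0,0) ∈ {PSO}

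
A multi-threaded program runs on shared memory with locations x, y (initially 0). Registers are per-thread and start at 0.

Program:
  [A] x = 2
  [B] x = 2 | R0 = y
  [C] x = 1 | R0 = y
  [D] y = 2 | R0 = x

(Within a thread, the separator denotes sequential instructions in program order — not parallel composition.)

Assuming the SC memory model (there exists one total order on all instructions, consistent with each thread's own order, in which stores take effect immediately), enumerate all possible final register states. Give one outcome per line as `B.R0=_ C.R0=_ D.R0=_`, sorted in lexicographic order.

outcome vector order: (B.R0,C.R0,D.R0)
|SC outcomes| = 9

B.R0=0 C.R0=0 D.R0=1
B.R0=0 C.R0=0 D.R0=2
B.R0=0 C.R0=2 D.R0=1
B.R0=0 C.R0=2 D.R0=2
B.R0=2 C.R0=0 D.R0=1
B.R0=2 C.R0=0 D.R0=2
B.R0=2 C.R0=2 D.R0=0
B.R0=2 C.R0=2 D.R0=1
B.R0=2 C.R0=2 D.R0=2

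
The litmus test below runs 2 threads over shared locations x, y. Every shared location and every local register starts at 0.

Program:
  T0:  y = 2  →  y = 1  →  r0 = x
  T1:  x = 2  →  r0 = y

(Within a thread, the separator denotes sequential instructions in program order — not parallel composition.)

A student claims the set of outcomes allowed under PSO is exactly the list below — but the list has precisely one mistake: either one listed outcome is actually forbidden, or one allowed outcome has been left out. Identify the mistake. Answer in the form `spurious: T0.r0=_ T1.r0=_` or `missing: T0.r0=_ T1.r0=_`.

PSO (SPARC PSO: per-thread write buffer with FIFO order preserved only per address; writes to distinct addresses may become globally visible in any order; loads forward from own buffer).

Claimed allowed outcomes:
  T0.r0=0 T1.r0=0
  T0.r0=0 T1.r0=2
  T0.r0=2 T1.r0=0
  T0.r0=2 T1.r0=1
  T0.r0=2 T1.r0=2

missing: T0.r0=0 T1.r0=1

outcome vector order: (T0.r0,T1.r0)
[PSO] allowed = {00, 01, 02, 20, 21, 22}
PSO∖claimed = {01}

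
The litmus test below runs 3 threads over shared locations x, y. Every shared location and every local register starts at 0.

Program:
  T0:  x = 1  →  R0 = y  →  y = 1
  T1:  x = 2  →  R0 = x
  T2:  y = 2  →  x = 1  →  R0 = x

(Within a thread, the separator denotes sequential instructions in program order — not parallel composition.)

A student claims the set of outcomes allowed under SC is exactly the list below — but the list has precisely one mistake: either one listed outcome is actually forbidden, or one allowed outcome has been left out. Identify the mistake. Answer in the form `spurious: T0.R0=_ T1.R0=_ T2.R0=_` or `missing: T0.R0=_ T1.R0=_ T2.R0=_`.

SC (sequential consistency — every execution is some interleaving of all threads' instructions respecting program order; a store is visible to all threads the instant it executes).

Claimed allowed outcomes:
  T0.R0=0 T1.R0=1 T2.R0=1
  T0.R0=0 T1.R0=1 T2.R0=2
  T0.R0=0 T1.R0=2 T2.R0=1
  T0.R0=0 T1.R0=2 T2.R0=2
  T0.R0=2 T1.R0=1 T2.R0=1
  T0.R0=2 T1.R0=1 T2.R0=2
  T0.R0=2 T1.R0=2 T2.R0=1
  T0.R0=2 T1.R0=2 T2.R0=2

spurious: T0.R0=0 T1.R0=1 T2.R0=2

outcome vector order: (T0.R0,T1.R0,T2.R0)
SC: 7 outcomes — {0/1/1; 0/2/1; 0/2/2; 2/1/1; 2/1/2; 2/2/1; 2/2/2}
claimed∖SC = {0/1/2}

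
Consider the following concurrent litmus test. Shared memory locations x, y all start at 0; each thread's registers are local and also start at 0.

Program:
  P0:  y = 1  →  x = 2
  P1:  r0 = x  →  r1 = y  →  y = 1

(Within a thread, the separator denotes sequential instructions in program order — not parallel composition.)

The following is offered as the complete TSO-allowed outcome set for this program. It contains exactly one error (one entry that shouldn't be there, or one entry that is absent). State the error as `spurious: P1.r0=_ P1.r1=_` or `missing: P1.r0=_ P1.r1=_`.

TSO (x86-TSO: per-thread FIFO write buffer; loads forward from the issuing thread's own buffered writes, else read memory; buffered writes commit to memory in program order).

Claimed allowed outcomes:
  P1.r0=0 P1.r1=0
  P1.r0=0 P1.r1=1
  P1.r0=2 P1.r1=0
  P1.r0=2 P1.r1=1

outcome vector order: (P1.r0,P1.r1)
[TSO] allowed = {00; 01; 21}
claimed∖TSO = {20}

spurious: P1.r0=2 P1.r1=0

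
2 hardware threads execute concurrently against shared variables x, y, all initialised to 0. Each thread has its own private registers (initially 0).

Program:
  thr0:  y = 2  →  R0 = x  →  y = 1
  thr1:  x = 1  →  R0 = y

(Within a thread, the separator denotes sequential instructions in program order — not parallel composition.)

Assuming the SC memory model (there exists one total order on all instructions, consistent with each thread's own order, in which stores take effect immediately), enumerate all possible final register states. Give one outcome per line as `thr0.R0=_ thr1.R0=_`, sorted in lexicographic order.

thr0.R0=0 thr1.R0=1
thr0.R0=0 thr1.R0=2
thr0.R0=1 thr1.R0=0
thr0.R0=1 thr1.R0=1
thr0.R0=1 thr1.R0=2

outcome vector order: (thr0.R0,thr1.R0)
|SC outcomes| = 5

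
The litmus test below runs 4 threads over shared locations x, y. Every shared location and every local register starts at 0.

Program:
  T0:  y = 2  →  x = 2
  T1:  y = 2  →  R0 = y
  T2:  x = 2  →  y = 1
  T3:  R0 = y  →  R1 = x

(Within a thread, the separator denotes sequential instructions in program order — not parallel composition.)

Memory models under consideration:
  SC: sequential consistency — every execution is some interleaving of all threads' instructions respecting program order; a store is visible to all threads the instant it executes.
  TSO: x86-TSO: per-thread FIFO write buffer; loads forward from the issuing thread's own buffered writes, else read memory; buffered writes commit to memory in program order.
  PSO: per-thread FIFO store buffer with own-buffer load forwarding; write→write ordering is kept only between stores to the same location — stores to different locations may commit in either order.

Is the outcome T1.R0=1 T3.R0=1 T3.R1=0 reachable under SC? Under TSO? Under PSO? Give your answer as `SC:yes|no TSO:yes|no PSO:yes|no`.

outcome vector order: (T1.R0,T3.R0,T3.R1)
SC (10): (1,0,0), (1,0,2), (1,1,2), (1,2,0), (1,2,2), (2,0,0), (2,0,2), (2,1,2), (2,2,0), (2,2,2)
TSO (10): (1,0,0), (1,0,2), (1,1,2), (1,2,0), (1,2,2), (2,0,0), (2,0,2), (2,1,2), (2,2,0), (2,2,2)
PSO (12): (1,0,0), (1,0,2), (1,1,0), (1,1,2), (1,2,0), (1,2,2), (2,0,0), (2,0,2), (2,1,0), (2,1,2), (2,2,0), (2,2,2)
target (1,1,0) ∈ {PSO}

SC:no TSO:no PSO:yes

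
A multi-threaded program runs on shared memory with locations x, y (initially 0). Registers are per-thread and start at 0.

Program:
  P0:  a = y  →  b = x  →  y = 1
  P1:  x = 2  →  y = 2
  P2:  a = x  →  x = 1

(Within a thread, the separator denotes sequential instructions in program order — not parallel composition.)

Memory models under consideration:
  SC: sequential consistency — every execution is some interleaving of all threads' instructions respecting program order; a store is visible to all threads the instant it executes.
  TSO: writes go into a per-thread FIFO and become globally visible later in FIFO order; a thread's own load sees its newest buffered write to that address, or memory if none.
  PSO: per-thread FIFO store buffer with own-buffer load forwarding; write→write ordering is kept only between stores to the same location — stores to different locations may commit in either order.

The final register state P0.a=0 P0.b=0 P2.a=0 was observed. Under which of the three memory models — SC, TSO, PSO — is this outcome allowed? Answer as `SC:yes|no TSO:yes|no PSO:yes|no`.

SC:yes TSO:yes PSO:yes

outcome vector order: (P0.a,P0.b,P2.a)
SC (10): <0 0 0> <0 0 2> <0 1 0> <0 1 2> <0 2 0> <0 2 2> <2 1 0> <2 1 2> <2 2 0> <2 2 2>
TSO (10): <0 0 0> <0 0 2> <0 1 0> <0 1 2> <0 2 0> <0 2 2> <2 1 0> <2 1 2> <2 2 0> <2 2 2>
PSO (12): <0 0 0> <0 0 2> <0 1 0> <0 1 2> <0 2 0> <0 2 2> <2 0 0> <2 0 2> <2 1 0> <2 1 2> <2 2 0> <2 2 2>
target <0 0 0> ∈ {SC,TSO,PSO}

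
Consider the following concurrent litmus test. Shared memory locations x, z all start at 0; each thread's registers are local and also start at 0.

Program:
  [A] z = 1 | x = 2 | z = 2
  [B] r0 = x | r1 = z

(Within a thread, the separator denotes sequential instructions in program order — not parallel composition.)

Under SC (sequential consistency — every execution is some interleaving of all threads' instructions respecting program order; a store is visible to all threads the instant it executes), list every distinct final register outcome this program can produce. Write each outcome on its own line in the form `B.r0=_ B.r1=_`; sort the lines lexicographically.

B.r0=0 B.r1=0
B.r0=0 B.r1=1
B.r0=0 B.r1=2
B.r0=2 B.r1=1
B.r0=2 B.r1=2

outcome vector order: (B.r0,B.r1)
|SC outcomes| = 5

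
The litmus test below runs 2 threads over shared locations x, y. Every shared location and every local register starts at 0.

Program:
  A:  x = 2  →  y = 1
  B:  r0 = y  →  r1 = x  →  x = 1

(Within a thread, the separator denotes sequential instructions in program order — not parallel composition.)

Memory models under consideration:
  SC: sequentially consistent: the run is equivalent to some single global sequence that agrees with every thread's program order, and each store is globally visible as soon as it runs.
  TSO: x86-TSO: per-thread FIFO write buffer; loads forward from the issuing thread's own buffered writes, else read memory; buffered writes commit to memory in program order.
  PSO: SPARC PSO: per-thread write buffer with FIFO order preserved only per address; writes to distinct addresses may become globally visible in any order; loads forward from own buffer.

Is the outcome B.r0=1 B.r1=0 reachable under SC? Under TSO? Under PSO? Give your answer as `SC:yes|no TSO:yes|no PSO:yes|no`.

outcome vector order: (B.r0,B.r1)
[SC] allowed = {<0 0>; <0 2>; <1 2>}
[TSO] allowed = {<0 0>; <0 2>; <1 2>}
[PSO] allowed = {<0 0>; <0 2>; <1 0>; <1 2>}
target <1 0> ∈ {PSO}

SC:no TSO:no PSO:yes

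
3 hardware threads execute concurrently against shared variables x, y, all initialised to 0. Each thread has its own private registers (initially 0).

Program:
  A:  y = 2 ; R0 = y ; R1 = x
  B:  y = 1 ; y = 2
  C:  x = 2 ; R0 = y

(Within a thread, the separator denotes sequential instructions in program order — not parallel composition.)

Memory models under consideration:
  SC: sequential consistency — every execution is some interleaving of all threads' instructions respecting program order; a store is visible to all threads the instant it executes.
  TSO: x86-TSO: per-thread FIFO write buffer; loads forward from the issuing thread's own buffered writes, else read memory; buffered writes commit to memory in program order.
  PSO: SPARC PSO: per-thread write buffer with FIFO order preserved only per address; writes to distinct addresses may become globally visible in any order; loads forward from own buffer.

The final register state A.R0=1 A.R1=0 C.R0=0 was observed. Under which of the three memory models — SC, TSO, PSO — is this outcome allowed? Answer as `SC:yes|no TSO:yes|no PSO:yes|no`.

SC:no TSO:yes PSO:yes

outcome vector order: (A.R0,A.R1,C.R0)
[SC] allowed = {<1 0 1>, <1 0 2>, <1 2 0>, <1 2 1>, <1 2 2>, <2 0 1>, <2 0 2>, <2 2 0>, <2 2 1>, <2 2 2>}
[TSO] allowed = {<1 0 0>, <1 0 1>, <1 0 2>, <1 2 0>, <1 2 1>, <1 2 2>, <2 0 0>, <2 0 1>, <2 0 2>, <2 2 0>, <2 2 1>, <2 2 2>}
[PSO] allowed = {<1 0 0>, <1 0 1>, <1 0 2>, <1 2 0>, <1 2 1>, <1 2 2>, <2 0 0>, <2 0 1>, <2 0 2>, <2 2 0>, <2 2 1>, <2 2 2>}
target <1 0 0> ∈ {TSO,PSO}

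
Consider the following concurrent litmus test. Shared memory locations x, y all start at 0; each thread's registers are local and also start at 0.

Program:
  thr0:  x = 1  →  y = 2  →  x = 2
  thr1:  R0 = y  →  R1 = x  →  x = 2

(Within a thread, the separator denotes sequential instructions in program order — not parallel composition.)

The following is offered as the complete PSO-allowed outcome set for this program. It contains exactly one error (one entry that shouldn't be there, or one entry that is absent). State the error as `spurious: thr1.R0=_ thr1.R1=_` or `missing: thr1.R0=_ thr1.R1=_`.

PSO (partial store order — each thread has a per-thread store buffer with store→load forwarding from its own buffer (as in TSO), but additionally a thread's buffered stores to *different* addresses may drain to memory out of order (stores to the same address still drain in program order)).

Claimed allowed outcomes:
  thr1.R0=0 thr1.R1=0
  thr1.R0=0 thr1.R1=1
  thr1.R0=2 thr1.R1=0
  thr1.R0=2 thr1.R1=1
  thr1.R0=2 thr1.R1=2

missing: thr1.R0=0 thr1.R1=2

outcome vector order: (thr1.R0,thr1.R1)
[PSO] allowed = {0/0 0/1 0/2 2/0 2/1 2/2}
PSO∖claimed = {0/2}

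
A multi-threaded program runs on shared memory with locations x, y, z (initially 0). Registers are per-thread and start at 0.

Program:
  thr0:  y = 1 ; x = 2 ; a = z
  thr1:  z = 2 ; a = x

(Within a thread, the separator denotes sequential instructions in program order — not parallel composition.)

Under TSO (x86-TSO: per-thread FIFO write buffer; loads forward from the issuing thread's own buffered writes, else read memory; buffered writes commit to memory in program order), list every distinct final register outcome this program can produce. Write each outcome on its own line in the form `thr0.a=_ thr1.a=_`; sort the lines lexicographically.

outcome vector order: (thr0.a,thr1.a)
|TSO outcomes| = 4

thr0.a=0 thr1.a=0
thr0.a=0 thr1.a=2
thr0.a=2 thr1.a=0
thr0.a=2 thr1.a=2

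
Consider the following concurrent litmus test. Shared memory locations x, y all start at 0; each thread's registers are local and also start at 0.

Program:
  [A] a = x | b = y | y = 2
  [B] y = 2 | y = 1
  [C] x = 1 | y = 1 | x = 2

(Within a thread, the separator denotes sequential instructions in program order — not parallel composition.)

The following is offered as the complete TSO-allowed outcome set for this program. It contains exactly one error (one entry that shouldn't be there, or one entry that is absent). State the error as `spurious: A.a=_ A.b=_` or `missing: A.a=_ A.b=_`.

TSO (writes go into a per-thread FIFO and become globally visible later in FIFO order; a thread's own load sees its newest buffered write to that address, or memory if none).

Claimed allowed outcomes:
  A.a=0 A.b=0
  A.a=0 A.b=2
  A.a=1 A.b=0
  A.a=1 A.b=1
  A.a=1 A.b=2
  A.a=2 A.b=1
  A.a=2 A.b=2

outcome vector order: (A.a,A.b)
[TSO] allowed = {(0,0), (0,1), (0,2), (1,0), (1,1), (1,2), (2,1), (2,2)}
TSO∖claimed = {(0,1)}

missing: A.a=0 A.b=1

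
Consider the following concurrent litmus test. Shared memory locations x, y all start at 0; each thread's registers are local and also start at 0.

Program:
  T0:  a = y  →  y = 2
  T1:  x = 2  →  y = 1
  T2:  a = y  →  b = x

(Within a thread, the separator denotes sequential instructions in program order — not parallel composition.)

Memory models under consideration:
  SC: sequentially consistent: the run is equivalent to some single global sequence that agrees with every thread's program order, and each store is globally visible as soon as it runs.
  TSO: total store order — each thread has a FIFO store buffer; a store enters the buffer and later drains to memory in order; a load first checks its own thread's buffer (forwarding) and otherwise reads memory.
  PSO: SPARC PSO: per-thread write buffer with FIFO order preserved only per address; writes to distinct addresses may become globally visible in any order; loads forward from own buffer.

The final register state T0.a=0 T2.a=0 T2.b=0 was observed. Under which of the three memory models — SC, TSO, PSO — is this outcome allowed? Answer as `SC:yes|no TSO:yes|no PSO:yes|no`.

SC:yes TSO:yes PSO:yes

outcome vector order: (T0.a,T2.a,T2.b)
SC (9): 000; 002; 012; 020; 022; 100; 102; 112; 122
TSO (9): 000; 002; 012; 020; 022; 100; 102; 112; 122
PSO (12): 000; 002; 010; 012; 020; 022; 100; 102; 110; 112; 120; 122
target 000 ∈ {SC,TSO,PSO}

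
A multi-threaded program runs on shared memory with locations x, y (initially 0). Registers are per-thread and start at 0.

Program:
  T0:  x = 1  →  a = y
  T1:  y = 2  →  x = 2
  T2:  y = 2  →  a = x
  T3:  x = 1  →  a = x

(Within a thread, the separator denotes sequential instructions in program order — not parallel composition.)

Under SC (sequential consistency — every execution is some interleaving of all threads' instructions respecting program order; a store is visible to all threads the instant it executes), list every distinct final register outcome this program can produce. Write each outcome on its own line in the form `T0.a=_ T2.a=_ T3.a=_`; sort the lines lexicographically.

T0.a=0 T2.a=1 T3.a=1
T0.a=0 T2.a=1 T3.a=2
T0.a=0 T2.a=2 T3.a=1
T0.a=0 T2.a=2 T3.a=2
T0.a=2 T2.a=0 T3.a=1
T0.a=2 T2.a=0 T3.a=2
T0.a=2 T2.a=1 T3.a=1
T0.a=2 T2.a=1 T3.a=2
T0.a=2 T2.a=2 T3.a=1
T0.a=2 T2.a=2 T3.a=2

outcome vector order: (T0.a,T2.a,T3.a)
|SC outcomes| = 10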